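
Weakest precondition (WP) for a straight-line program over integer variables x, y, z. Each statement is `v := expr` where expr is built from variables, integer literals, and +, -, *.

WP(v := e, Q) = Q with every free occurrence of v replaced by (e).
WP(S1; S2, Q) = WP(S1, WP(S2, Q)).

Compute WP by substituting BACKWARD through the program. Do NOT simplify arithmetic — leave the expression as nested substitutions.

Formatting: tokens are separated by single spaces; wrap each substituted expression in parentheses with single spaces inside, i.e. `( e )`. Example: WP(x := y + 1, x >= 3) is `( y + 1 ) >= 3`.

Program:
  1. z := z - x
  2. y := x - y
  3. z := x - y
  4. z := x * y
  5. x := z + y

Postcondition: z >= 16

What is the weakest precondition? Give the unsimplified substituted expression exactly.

Answer: ( x * ( x - y ) ) >= 16

Derivation:
post: z >= 16
stmt 5: x := z + y  -- replace 0 occurrence(s) of x with (z + y)
  => z >= 16
stmt 4: z := x * y  -- replace 1 occurrence(s) of z with (x * y)
  => ( x * y ) >= 16
stmt 3: z := x - y  -- replace 0 occurrence(s) of z with (x - y)
  => ( x * y ) >= 16
stmt 2: y := x - y  -- replace 1 occurrence(s) of y with (x - y)
  => ( x * ( x - y ) ) >= 16
stmt 1: z := z - x  -- replace 0 occurrence(s) of z with (z - x)
  => ( x * ( x - y ) ) >= 16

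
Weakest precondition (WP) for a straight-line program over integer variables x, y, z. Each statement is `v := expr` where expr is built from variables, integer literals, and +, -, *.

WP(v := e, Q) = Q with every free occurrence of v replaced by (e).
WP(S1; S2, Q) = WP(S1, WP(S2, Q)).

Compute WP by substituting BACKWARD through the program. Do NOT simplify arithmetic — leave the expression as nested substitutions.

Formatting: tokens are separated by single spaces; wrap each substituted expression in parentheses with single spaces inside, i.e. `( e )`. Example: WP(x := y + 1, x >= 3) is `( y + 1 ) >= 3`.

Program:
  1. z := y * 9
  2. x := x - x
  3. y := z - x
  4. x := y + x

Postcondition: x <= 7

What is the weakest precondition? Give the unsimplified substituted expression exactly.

Answer: ( ( ( y * 9 ) - ( x - x ) ) + ( x - x ) ) <= 7

Derivation:
post: x <= 7
stmt 4: x := y + x  -- replace 1 occurrence(s) of x with (y + x)
  => ( y + x ) <= 7
stmt 3: y := z - x  -- replace 1 occurrence(s) of y with (z - x)
  => ( ( z - x ) + x ) <= 7
stmt 2: x := x - x  -- replace 2 occurrence(s) of x with (x - x)
  => ( ( z - ( x - x ) ) + ( x - x ) ) <= 7
stmt 1: z := y * 9  -- replace 1 occurrence(s) of z with (y * 9)
  => ( ( ( y * 9 ) - ( x - x ) ) + ( x - x ) ) <= 7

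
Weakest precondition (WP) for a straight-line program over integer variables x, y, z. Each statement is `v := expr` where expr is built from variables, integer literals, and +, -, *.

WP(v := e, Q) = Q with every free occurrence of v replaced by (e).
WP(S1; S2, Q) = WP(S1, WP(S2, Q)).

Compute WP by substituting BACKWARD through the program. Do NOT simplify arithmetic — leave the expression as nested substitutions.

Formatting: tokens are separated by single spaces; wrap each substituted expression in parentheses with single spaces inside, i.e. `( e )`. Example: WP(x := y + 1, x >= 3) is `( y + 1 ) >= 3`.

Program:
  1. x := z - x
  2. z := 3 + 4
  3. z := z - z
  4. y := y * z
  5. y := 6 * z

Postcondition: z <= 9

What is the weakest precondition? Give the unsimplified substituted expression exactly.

Answer: ( ( 3 + 4 ) - ( 3 + 4 ) ) <= 9

Derivation:
post: z <= 9
stmt 5: y := 6 * z  -- replace 0 occurrence(s) of y with (6 * z)
  => z <= 9
stmt 4: y := y * z  -- replace 0 occurrence(s) of y with (y * z)
  => z <= 9
stmt 3: z := z - z  -- replace 1 occurrence(s) of z with (z - z)
  => ( z - z ) <= 9
stmt 2: z := 3 + 4  -- replace 2 occurrence(s) of z with (3 + 4)
  => ( ( 3 + 4 ) - ( 3 + 4 ) ) <= 9
stmt 1: x := z - x  -- replace 0 occurrence(s) of x with (z - x)
  => ( ( 3 + 4 ) - ( 3 + 4 ) ) <= 9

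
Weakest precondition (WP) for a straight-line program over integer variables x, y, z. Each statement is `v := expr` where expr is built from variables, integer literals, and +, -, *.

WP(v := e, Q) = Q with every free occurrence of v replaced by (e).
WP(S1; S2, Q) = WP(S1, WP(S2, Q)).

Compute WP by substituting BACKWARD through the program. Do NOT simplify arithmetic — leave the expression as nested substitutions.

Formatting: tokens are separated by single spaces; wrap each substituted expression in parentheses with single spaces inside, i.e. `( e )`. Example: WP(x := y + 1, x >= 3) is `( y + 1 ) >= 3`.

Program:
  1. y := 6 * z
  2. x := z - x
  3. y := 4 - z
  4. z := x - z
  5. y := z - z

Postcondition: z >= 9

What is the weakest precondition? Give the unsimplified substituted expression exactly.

post: z >= 9
stmt 5: y := z - z  -- replace 0 occurrence(s) of y with (z - z)
  => z >= 9
stmt 4: z := x - z  -- replace 1 occurrence(s) of z with (x - z)
  => ( x - z ) >= 9
stmt 3: y := 4 - z  -- replace 0 occurrence(s) of y with (4 - z)
  => ( x - z ) >= 9
stmt 2: x := z - x  -- replace 1 occurrence(s) of x with (z - x)
  => ( ( z - x ) - z ) >= 9
stmt 1: y := 6 * z  -- replace 0 occurrence(s) of y with (6 * z)
  => ( ( z - x ) - z ) >= 9

Answer: ( ( z - x ) - z ) >= 9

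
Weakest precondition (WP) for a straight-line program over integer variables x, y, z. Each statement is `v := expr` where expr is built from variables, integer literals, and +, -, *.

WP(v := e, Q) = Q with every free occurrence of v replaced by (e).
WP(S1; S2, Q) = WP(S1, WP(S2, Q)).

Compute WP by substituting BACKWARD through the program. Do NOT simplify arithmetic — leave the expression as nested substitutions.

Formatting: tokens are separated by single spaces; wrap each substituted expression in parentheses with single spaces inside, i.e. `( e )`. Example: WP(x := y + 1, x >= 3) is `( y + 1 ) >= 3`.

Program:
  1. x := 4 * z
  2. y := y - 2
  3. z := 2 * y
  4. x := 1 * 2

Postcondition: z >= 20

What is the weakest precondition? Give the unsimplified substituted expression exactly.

post: z >= 20
stmt 4: x := 1 * 2  -- replace 0 occurrence(s) of x with (1 * 2)
  => z >= 20
stmt 3: z := 2 * y  -- replace 1 occurrence(s) of z with (2 * y)
  => ( 2 * y ) >= 20
stmt 2: y := y - 2  -- replace 1 occurrence(s) of y with (y - 2)
  => ( 2 * ( y - 2 ) ) >= 20
stmt 1: x := 4 * z  -- replace 0 occurrence(s) of x with (4 * z)
  => ( 2 * ( y - 2 ) ) >= 20

Answer: ( 2 * ( y - 2 ) ) >= 20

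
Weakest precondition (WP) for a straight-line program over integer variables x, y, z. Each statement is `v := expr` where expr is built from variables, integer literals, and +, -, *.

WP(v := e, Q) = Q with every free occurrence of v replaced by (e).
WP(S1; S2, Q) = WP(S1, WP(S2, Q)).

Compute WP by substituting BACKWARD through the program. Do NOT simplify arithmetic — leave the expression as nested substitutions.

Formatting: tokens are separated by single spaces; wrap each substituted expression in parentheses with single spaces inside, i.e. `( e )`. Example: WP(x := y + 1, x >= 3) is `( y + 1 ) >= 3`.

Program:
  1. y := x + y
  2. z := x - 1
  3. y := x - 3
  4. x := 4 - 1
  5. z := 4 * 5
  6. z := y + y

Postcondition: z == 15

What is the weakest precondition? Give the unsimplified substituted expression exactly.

Answer: ( ( x - 3 ) + ( x - 3 ) ) == 15

Derivation:
post: z == 15
stmt 6: z := y + y  -- replace 1 occurrence(s) of z with (y + y)
  => ( y + y ) == 15
stmt 5: z := 4 * 5  -- replace 0 occurrence(s) of z with (4 * 5)
  => ( y + y ) == 15
stmt 4: x := 4 - 1  -- replace 0 occurrence(s) of x with (4 - 1)
  => ( y + y ) == 15
stmt 3: y := x - 3  -- replace 2 occurrence(s) of y with (x - 3)
  => ( ( x - 3 ) + ( x - 3 ) ) == 15
stmt 2: z := x - 1  -- replace 0 occurrence(s) of z with (x - 1)
  => ( ( x - 3 ) + ( x - 3 ) ) == 15
stmt 1: y := x + y  -- replace 0 occurrence(s) of y with (x + y)
  => ( ( x - 3 ) + ( x - 3 ) ) == 15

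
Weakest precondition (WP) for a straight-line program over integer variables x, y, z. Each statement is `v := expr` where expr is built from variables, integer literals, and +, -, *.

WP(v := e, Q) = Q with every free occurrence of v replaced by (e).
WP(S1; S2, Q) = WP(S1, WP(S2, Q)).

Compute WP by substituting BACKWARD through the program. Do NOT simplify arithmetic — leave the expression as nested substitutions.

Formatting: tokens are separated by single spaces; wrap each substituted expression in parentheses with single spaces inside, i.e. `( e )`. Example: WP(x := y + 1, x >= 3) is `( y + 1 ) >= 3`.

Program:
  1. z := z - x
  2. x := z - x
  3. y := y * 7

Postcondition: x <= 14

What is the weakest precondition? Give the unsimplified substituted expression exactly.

post: x <= 14
stmt 3: y := y * 7  -- replace 0 occurrence(s) of y with (y * 7)
  => x <= 14
stmt 2: x := z - x  -- replace 1 occurrence(s) of x with (z - x)
  => ( z - x ) <= 14
stmt 1: z := z - x  -- replace 1 occurrence(s) of z with (z - x)
  => ( ( z - x ) - x ) <= 14

Answer: ( ( z - x ) - x ) <= 14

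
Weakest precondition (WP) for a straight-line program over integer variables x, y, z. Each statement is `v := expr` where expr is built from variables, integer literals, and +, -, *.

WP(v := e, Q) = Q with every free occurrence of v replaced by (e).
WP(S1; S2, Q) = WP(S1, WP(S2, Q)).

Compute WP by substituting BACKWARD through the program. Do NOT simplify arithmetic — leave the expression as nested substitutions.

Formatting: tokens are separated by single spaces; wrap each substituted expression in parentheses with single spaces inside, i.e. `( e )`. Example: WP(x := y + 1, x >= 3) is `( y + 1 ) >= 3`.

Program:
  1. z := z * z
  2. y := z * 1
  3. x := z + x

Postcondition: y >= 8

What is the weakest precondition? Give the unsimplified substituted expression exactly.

post: y >= 8
stmt 3: x := z + x  -- replace 0 occurrence(s) of x with (z + x)
  => y >= 8
stmt 2: y := z * 1  -- replace 1 occurrence(s) of y with (z * 1)
  => ( z * 1 ) >= 8
stmt 1: z := z * z  -- replace 1 occurrence(s) of z with (z * z)
  => ( ( z * z ) * 1 ) >= 8

Answer: ( ( z * z ) * 1 ) >= 8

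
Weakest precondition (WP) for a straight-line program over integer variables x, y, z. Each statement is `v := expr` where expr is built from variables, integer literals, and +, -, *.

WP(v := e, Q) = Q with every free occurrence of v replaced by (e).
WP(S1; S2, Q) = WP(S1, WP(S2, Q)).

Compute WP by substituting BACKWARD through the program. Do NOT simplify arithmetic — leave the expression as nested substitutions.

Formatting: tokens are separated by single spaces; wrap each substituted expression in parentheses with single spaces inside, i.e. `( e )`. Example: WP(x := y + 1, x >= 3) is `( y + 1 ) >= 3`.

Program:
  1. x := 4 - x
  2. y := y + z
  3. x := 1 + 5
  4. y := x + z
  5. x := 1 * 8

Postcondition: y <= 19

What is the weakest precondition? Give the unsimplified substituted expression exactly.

Answer: ( ( 1 + 5 ) + z ) <= 19

Derivation:
post: y <= 19
stmt 5: x := 1 * 8  -- replace 0 occurrence(s) of x with (1 * 8)
  => y <= 19
stmt 4: y := x + z  -- replace 1 occurrence(s) of y with (x + z)
  => ( x + z ) <= 19
stmt 3: x := 1 + 5  -- replace 1 occurrence(s) of x with (1 + 5)
  => ( ( 1 + 5 ) + z ) <= 19
stmt 2: y := y + z  -- replace 0 occurrence(s) of y with (y + z)
  => ( ( 1 + 5 ) + z ) <= 19
stmt 1: x := 4 - x  -- replace 0 occurrence(s) of x with (4 - x)
  => ( ( 1 + 5 ) + z ) <= 19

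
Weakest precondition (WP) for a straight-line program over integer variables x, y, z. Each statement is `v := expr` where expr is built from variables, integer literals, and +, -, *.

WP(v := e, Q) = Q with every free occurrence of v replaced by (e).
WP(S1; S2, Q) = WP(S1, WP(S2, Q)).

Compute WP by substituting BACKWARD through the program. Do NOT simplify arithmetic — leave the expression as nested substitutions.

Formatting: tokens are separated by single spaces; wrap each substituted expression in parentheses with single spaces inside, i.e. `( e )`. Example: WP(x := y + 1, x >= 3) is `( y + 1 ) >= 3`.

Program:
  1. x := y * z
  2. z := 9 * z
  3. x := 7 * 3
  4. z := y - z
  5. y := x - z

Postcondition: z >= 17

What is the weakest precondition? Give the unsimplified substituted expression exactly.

post: z >= 17
stmt 5: y := x - z  -- replace 0 occurrence(s) of y with (x - z)
  => z >= 17
stmt 4: z := y - z  -- replace 1 occurrence(s) of z with (y - z)
  => ( y - z ) >= 17
stmt 3: x := 7 * 3  -- replace 0 occurrence(s) of x with (7 * 3)
  => ( y - z ) >= 17
stmt 2: z := 9 * z  -- replace 1 occurrence(s) of z with (9 * z)
  => ( y - ( 9 * z ) ) >= 17
stmt 1: x := y * z  -- replace 0 occurrence(s) of x with (y * z)
  => ( y - ( 9 * z ) ) >= 17

Answer: ( y - ( 9 * z ) ) >= 17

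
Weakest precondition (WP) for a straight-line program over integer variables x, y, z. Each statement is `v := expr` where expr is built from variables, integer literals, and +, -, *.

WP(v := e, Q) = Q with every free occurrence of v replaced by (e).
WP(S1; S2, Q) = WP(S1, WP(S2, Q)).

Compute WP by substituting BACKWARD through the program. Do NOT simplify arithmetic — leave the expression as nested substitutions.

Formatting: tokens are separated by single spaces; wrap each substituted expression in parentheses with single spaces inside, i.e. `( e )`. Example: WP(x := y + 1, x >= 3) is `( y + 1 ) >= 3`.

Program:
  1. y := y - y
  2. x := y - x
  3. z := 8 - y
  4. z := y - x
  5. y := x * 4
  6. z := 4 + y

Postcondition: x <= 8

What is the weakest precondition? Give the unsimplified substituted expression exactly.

Answer: ( ( y - y ) - x ) <= 8

Derivation:
post: x <= 8
stmt 6: z := 4 + y  -- replace 0 occurrence(s) of z with (4 + y)
  => x <= 8
stmt 5: y := x * 4  -- replace 0 occurrence(s) of y with (x * 4)
  => x <= 8
stmt 4: z := y - x  -- replace 0 occurrence(s) of z with (y - x)
  => x <= 8
stmt 3: z := 8 - y  -- replace 0 occurrence(s) of z with (8 - y)
  => x <= 8
stmt 2: x := y - x  -- replace 1 occurrence(s) of x with (y - x)
  => ( y - x ) <= 8
stmt 1: y := y - y  -- replace 1 occurrence(s) of y with (y - y)
  => ( ( y - y ) - x ) <= 8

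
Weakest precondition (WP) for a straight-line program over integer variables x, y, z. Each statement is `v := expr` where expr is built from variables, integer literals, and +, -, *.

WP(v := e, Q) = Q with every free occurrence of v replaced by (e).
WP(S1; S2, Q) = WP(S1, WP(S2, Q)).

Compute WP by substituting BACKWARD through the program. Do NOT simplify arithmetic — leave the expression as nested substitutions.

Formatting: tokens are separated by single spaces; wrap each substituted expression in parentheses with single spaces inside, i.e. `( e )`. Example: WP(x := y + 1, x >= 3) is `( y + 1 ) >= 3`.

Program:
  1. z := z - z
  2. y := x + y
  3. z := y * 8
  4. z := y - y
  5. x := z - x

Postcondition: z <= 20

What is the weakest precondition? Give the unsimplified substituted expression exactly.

post: z <= 20
stmt 5: x := z - x  -- replace 0 occurrence(s) of x with (z - x)
  => z <= 20
stmt 4: z := y - y  -- replace 1 occurrence(s) of z with (y - y)
  => ( y - y ) <= 20
stmt 3: z := y * 8  -- replace 0 occurrence(s) of z with (y * 8)
  => ( y - y ) <= 20
stmt 2: y := x + y  -- replace 2 occurrence(s) of y with (x + y)
  => ( ( x + y ) - ( x + y ) ) <= 20
stmt 1: z := z - z  -- replace 0 occurrence(s) of z with (z - z)
  => ( ( x + y ) - ( x + y ) ) <= 20

Answer: ( ( x + y ) - ( x + y ) ) <= 20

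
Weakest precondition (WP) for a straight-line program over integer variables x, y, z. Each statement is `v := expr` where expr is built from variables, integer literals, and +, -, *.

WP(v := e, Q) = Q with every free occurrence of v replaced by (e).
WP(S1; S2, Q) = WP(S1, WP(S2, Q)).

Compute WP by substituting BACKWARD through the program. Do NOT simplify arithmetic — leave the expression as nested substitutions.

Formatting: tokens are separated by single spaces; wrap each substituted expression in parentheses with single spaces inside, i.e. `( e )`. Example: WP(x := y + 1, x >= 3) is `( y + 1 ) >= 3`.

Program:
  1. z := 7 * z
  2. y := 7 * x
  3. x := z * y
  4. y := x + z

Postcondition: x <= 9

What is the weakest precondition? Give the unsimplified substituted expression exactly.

Answer: ( ( 7 * z ) * ( 7 * x ) ) <= 9

Derivation:
post: x <= 9
stmt 4: y := x + z  -- replace 0 occurrence(s) of y with (x + z)
  => x <= 9
stmt 3: x := z * y  -- replace 1 occurrence(s) of x with (z * y)
  => ( z * y ) <= 9
stmt 2: y := 7 * x  -- replace 1 occurrence(s) of y with (7 * x)
  => ( z * ( 7 * x ) ) <= 9
stmt 1: z := 7 * z  -- replace 1 occurrence(s) of z with (7 * z)
  => ( ( 7 * z ) * ( 7 * x ) ) <= 9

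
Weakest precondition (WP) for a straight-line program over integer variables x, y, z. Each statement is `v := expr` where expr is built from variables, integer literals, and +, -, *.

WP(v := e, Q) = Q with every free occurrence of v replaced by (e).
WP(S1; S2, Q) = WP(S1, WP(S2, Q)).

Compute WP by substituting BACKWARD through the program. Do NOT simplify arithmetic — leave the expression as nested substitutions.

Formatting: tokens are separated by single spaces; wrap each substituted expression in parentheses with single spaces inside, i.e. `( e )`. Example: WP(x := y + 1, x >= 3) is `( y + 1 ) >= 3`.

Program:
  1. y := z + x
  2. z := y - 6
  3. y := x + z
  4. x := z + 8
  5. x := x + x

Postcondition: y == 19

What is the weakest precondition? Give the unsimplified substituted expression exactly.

Answer: ( x + ( ( z + x ) - 6 ) ) == 19

Derivation:
post: y == 19
stmt 5: x := x + x  -- replace 0 occurrence(s) of x with (x + x)
  => y == 19
stmt 4: x := z + 8  -- replace 0 occurrence(s) of x with (z + 8)
  => y == 19
stmt 3: y := x + z  -- replace 1 occurrence(s) of y with (x + z)
  => ( x + z ) == 19
stmt 2: z := y - 6  -- replace 1 occurrence(s) of z with (y - 6)
  => ( x + ( y - 6 ) ) == 19
stmt 1: y := z + x  -- replace 1 occurrence(s) of y with (z + x)
  => ( x + ( ( z + x ) - 6 ) ) == 19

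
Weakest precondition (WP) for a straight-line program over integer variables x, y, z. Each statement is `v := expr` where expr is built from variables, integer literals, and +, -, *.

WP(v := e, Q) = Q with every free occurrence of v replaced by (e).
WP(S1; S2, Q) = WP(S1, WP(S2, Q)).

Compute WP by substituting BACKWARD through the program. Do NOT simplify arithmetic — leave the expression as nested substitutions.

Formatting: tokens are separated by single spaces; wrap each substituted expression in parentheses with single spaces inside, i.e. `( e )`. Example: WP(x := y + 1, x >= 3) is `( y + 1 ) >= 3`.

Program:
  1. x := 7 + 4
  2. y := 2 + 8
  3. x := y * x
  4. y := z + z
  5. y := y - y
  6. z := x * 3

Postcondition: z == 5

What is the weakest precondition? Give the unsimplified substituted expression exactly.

post: z == 5
stmt 6: z := x * 3  -- replace 1 occurrence(s) of z with (x * 3)
  => ( x * 3 ) == 5
stmt 5: y := y - y  -- replace 0 occurrence(s) of y with (y - y)
  => ( x * 3 ) == 5
stmt 4: y := z + z  -- replace 0 occurrence(s) of y with (z + z)
  => ( x * 3 ) == 5
stmt 3: x := y * x  -- replace 1 occurrence(s) of x with (y * x)
  => ( ( y * x ) * 3 ) == 5
stmt 2: y := 2 + 8  -- replace 1 occurrence(s) of y with (2 + 8)
  => ( ( ( 2 + 8 ) * x ) * 3 ) == 5
stmt 1: x := 7 + 4  -- replace 1 occurrence(s) of x with (7 + 4)
  => ( ( ( 2 + 8 ) * ( 7 + 4 ) ) * 3 ) == 5

Answer: ( ( ( 2 + 8 ) * ( 7 + 4 ) ) * 3 ) == 5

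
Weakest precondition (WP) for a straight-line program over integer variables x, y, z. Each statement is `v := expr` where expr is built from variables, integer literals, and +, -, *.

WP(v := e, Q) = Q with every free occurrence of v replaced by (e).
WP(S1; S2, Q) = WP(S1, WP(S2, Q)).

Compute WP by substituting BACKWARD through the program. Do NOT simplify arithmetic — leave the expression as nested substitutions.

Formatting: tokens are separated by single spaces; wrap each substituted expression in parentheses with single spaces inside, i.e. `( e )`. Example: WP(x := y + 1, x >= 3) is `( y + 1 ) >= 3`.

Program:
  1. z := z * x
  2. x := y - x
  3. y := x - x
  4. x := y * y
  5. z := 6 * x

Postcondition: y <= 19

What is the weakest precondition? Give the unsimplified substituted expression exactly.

post: y <= 19
stmt 5: z := 6 * x  -- replace 0 occurrence(s) of z with (6 * x)
  => y <= 19
stmt 4: x := y * y  -- replace 0 occurrence(s) of x with (y * y)
  => y <= 19
stmt 3: y := x - x  -- replace 1 occurrence(s) of y with (x - x)
  => ( x - x ) <= 19
stmt 2: x := y - x  -- replace 2 occurrence(s) of x with (y - x)
  => ( ( y - x ) - ( y - x ) ) <= 19
stmt 1: z := z * x  -- replace 0 occurrence(s) of z with (z * x)
  => ( ( y - x ) - ( y - x ) ) <= 19

Answer: ( ( y - x ) - ( y - x ) ) <= 19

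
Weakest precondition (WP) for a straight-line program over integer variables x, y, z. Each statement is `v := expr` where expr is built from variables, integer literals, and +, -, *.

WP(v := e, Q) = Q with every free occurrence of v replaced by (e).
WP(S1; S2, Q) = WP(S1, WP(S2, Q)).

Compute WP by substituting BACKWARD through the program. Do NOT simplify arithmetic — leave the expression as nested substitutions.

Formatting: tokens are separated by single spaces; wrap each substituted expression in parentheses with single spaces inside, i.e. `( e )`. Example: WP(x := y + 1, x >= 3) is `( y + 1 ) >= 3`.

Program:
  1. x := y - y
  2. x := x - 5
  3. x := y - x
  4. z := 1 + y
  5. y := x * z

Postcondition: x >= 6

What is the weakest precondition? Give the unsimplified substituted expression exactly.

post: x >= 6
stmt 5: y := x * z  -- replace 0 occurrence(s) of y with (x * z)
  => x >= 6
stmt 4: z := 1 + y  -- replace 0 occurrence(s) of z with (1 + y)
  => x >= 6
stmt 3: x := y - x  -- replace 1 occurrence(s) of x with (y - x)
  => ( y - x ) >= 6
stmt 2: x := x - 5  -- replace 1 occurrence(s) of x with (x - 5)
  => ( y - ( x - 5 ) ) >= 6
stmt 1: x := y - y  -- replace 1 occurrence(s) of x with (y - y)
  => ( y - ( ( y - y ) - 5 ) ) >= 6

Answer: ( y - ( ( y - y ) - 5 ) ) >= 6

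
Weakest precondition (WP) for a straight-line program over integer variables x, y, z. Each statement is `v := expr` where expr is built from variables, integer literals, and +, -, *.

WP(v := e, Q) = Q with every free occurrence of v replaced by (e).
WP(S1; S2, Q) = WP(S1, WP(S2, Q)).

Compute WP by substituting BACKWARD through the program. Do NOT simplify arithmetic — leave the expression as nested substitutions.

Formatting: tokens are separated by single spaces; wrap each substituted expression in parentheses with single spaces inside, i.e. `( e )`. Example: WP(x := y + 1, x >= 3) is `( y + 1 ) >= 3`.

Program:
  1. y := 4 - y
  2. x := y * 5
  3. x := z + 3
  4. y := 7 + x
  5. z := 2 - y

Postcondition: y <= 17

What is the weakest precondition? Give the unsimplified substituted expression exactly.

Answer: ( 7 + ( z + 3 ) ) <= 17

Derivation:
post: y <= 17
stmt 5: z := 2 - y  -- replace 0 occurrence(s) of z with (2 - y)
  => y <= 17
stmt 4: y := 7 + x  -- replace 1 occurrence(s) of y with (7 + x)
  => ( 7 + x ) <= 17
stmt 3: x := z + 3  -- replace 1 occurrence(s) of x with (z + 3)
  => ( 7 + ( z + 3 ) ) <= 17
stmt 2: x := y * 5  -- replace 0 occurrence(s) of x with (y * 5)
  => ( 7 + ( z + 3 ) ) <= 17
stmt 1: y := 4 - y  -- replace 0 occurrence(s) of y with (4 - y)
  => ( 7 + ( z + 3 ) ) <= 17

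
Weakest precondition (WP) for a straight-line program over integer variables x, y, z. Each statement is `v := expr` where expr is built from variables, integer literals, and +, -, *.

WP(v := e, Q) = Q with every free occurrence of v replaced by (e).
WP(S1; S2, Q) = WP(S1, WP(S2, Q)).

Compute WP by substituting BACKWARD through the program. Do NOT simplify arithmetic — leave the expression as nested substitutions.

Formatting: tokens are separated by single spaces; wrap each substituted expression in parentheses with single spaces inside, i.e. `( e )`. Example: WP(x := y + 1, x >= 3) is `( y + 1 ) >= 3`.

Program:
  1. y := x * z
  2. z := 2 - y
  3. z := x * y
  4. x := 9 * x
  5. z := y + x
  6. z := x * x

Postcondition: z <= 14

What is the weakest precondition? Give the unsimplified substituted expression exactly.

Answer: ( ( 9 * x ) * ( 9 * x ) ) <= 14

Derivation:
post: z <= 14
stmt 6: z := x * x  -- replace 1 occurrence(s) of z with (x * x)
  => ( x * x ) <= 14
stmt 5: z := y + x  -- replace 0 occurrence(s) of z with (y + x)
  => ( x * x ) <= 14
stmt 4: x := 9 * x  -- replace 2 occurrence(s) of x with (9 * x)
  => ( ( 9 * x ) * ( 9 * x ) ) <= 14
stmt 3: z := x * y  -- replace 0 occurrence(s) of z with (x * y)
  => ( ( 9 * x ) * ( 9 * x ) ) <= 14
stmt 2: z := 2 - y  -- replace 0 occurrence(s) of z with (2 - y)
  => ( ( 9 * x ) * ( 9 * x ) ) <= 14
stmt 1: y := x * z  -- replace 0 occurrence(s) of y with (x * z)
  => ( ( 9 * x ) * ( 9 * x ) ) <= 14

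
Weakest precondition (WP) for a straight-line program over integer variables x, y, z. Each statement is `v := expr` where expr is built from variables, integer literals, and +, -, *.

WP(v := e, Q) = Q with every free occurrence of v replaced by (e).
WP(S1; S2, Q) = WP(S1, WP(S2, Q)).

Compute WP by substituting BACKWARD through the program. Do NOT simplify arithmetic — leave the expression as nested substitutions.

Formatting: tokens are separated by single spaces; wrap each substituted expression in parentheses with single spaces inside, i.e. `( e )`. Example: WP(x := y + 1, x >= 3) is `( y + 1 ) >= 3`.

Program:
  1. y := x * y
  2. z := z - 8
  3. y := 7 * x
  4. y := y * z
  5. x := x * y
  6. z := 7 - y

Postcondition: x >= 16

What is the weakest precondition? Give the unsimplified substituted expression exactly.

Answer: ( x * ( ( 7 * x ) * ( z - 8 ) ) ) >= 16

Derivation:
post: x >= 16
stmt 6: z := 7 - y  -- replace 0 occurrence(s) of z with (7 - y)
  => x >= 16
stmt 5: x := x * y  -- replace 1 occurrence(s) of x with (x * y)
  => ( x * y ) >= 16
stmt 4: y := y * z  -- replace 1 occurrence(s) of y with (y * z)
  => ( x * ( y * z ) ) >= 16
stmt 3: y := 7 * x  -- replace 1 occurrence(s) of y with (7 * x)
  => ( x * ( ( 7 * x ) * z ) ) >= 16
stmt 2: z := z - 8  -- replace 1 occurrence(s) of z with (z - 8)
  => ( x * ( ( 7 * x ) * ( z - 8 ) ) ) >= 16
stmt 1: y := x * y  -- replace 0 occurrence(s) of y with (x * y)
  => ( x * ( ( 7 * x ) * ( z - 8 ) ) ) >= 16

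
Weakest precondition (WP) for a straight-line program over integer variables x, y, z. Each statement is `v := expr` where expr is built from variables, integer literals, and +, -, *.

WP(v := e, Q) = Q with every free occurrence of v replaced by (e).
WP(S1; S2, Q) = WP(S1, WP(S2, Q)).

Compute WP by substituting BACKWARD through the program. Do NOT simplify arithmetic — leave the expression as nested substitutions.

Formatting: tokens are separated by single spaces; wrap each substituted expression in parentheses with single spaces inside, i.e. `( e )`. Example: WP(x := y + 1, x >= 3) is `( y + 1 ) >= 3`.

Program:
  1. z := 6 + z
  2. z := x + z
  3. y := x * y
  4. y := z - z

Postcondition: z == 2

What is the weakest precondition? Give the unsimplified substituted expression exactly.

Answer: ( x + ( 6 + z ) ) == 2

Derivation:
post: z == 2
stmt 4: y := z - z  -- replace 0 occurrence(s) of y with (z - z)
  => z == 2
stmt 3: y := x * y  -- replace 0 occurrence(s) of y with (x * y)
  => z == 2
stmt 2: z := x + z  -- replace 1 occurrence(s) of z with (x + z)
  => ( x + z ) == 2
stmt 1: z := 6 + z  -- replace 1 occurrence(s) of z with (6 + z)
  => ( x + ( 6 + z ) ) == 2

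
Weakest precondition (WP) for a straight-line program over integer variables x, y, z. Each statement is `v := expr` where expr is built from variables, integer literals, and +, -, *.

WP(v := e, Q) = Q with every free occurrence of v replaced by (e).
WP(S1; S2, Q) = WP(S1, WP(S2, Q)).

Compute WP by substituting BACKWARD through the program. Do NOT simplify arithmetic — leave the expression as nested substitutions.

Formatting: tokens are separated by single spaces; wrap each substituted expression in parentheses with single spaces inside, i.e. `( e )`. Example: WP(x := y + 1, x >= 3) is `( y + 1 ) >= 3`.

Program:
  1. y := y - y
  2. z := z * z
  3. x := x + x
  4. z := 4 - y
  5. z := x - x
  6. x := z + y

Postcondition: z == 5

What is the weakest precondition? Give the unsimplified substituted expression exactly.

Answer: ( ( x + x ) - ( x + x ) ) == 5

Derivation:
post: z == 5
stmt 6: x := z + y  -- replace 0 occurrence(s) of x with (z + y)
  => z == 5
stmt 5: z := x - x  -- replace 1 occurrence(s) of z with (x - x)
  => ( x - x ) == 5
stmt 4: z := 4 - y  -- replace 0 occurrence(s) of z with (4 - y)
  => ( x - x ) == 5
stmt 3: x := x + x  -- replace 2 occurrence(s) of x with (x + x)
  => ( ( x + x ) - ( x + x ) ) == 5
stmt 2: z := z * z  -- replace 0 occurrence(s) of z with (z * z)
  => ( ( x + x ) - ( x + x ) ) == 5
stmt 1: y := y - y  -- replace 0 occurrence(s) of y with (y - y)
  => ( ( x + x ) - ( x + x ) ) == 5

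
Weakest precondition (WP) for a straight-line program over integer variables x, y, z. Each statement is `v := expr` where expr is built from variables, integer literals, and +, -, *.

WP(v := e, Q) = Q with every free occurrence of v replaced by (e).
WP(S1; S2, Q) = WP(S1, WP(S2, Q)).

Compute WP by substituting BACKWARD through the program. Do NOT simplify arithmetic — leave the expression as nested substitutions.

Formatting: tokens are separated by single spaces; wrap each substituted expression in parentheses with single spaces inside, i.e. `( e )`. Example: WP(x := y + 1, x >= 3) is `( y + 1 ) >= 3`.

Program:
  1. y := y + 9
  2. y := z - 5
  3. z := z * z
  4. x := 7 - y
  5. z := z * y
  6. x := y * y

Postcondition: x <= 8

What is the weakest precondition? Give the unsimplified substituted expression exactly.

Answer: ( ( z - 5 ) * ( z - 5 ) ) <= 8

Derivation:
post: x <= 8
stmt 6: x := y * y  -- replace 1 occurrence(s) of x with (y * y)
  => ( y * y ) <= 8
stmt 5: z := z * y  -- replace 0 occurrence(s) of z with (z * y)
  => ( y * y ) <= 8
stmt 4: x := 7 - y  -- replace 0 occurrence(s) of x with (7 - y)
  => ( y * y ) <= 8
stmt 3: z := z * z  -- replace 0 occurrence(s) of z with (z * z)
  => ( y * y ) <= 8
stmt 2: y := z - 5  -- replace 2 occurrence(s) of y with (z - 5)
  => ( ( z - 5 ) * ( z - 5 ) ) <= 8
stmt 1: y := y + 9  -- replace 0 occurrence(s) of y with (y + 9)
  => ( ( z - 5 ) * ( z - 5 ) ) <= 8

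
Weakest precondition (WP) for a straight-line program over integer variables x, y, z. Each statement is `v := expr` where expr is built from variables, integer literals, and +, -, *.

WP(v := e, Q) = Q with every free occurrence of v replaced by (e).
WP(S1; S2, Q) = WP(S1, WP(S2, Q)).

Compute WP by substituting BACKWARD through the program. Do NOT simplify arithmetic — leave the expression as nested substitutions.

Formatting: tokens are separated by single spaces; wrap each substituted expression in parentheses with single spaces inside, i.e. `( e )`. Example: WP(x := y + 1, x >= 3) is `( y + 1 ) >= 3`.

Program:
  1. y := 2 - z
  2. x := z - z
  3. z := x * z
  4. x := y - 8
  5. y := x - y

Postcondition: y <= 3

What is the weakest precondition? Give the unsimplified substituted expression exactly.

post: y <= 3
stmt 5: y := x - y  -- replace 1 occurrence(s) of y with (x - y)
  => ( x - y ) <= 3
stmt 4: x := y - 8  -- replace 1 occurrence(s) of x with (y - 8)
  => ( ( y - 8 ) - y ) <= 3
stmt 3: z := x * z  -- replace 0 occurrence(s) of z with (x * z)
  => ( ( y - 8 ) - y ) <= 3
stmt 2: x := z - z  -- replace 0 occurrence(s) of x with (z - z)
  => ( ( y - 8 ) - y ) <= 3
stmt 1: y := 2 - z  -- replace 2 occurrence(s) of y with (2 - z)
  => ( ( ( 2 - z ) - 8 ) - ( 2 - z ) ) <= 3

Answer: ( ( ( 2 - z ) - 8 ) - ( 2 - z ) ) <= 3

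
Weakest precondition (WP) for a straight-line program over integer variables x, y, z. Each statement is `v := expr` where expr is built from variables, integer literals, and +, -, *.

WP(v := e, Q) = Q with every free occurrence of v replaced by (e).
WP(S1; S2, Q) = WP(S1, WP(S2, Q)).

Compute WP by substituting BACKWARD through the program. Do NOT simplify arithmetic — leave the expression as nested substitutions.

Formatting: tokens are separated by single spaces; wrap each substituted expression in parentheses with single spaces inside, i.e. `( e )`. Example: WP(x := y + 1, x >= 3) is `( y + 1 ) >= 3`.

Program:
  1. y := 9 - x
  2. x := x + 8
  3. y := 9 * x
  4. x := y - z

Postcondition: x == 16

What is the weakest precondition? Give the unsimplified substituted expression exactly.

post: x == 16
stmt 4: x := y - z  -- replace 1 occurrence(s) of x with (y - z)
  => ( y - z ) == 16
stmt 3: y := 9 * x  -- replace 1 occurrence(s) of y with (9 * x)
  => ( ( 9 * x ) - z ) == 16
stmt 2: x := x + 8  -- replace 1 occurrence(s) of x with (x + 8)
  => ( ( 9 * ( x + 8 ) ) - z ) == 16
stmt 1: y := 9 - x  -- replace 0 occurrence(s) of y with (9 - x)
  => ( ( 9 * ( x + 8 ) ) - z ) == 16

Answer: ( ( 9 * ( x + 8 ) ) - z ) == 16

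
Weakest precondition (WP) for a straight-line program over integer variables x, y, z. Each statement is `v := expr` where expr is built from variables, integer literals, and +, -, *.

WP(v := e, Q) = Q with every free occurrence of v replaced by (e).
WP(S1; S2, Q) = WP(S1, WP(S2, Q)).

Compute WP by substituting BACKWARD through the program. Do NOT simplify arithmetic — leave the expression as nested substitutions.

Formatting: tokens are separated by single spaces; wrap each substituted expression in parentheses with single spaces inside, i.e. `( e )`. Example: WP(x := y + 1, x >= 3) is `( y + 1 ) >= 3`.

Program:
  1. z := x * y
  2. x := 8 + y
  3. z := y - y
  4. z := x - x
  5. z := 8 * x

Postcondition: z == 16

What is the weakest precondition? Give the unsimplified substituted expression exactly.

post: z == 16
stmt 5: z := 8 * x  -- replace 1 occurrence(s) of z with (8 * x)
  => ( 8 * x ) == 16
stmt 4: z := x - x  -- replace 0 occurrence(s) of z with (x - x)
  => ( 8 * x ) == 16
stmt 3: z := y - y  -- replace 0 occurrence(s) of z with (y - y)
  => ( 8 * x ) == 16
stmt 2: x := 8 + y  -- replace 1 occurrence(s) of x with (8 + y)
  => ( 8 * ( 8 + y ) ) == 16
stmt 1: z := x * y  -- replace 0 occurrence(s) of z with (x * y)
  => ( 8 * ( 8 + y ) ) == 16

Answer: ( 8 * ( 8 + y ) ) == 16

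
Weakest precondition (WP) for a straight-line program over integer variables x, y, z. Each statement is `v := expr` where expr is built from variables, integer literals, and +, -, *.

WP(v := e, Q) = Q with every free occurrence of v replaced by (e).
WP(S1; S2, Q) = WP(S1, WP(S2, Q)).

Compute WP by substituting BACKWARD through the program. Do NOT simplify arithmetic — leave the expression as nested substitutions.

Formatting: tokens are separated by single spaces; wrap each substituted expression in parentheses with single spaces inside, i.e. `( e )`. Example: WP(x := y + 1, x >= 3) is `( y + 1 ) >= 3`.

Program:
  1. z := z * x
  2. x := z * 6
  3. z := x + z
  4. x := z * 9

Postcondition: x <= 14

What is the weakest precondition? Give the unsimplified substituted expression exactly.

post: x <= 14
stmt 4: x := z * 9  -- replace 1 occurrence(s) of x with (z * 9)
  => ( z * 9 ) <= 14
stmt 3: z := x + z  -- replace 1 occurrence(s) of z with (x + z)
  => ( ( x + z ) * 9 ) <= 14
stmt 2: x := z * 6  -- replace 1 occurrence(s) of x with (z * 6)
  => ( ( ( z * 6 ) + z ) * 9 ) <= 14
stmt 1: z := z * x  -- replace 2 occurrence(s) of z with (z * x)
  => ( ( ( ( z * x ) * 6 ) + ( z * x ) ) * 9 ) <= 14

Answer: ( ( ( ( z * x ) * 6 ) + ( z * x ) ) * 9 ) <= 14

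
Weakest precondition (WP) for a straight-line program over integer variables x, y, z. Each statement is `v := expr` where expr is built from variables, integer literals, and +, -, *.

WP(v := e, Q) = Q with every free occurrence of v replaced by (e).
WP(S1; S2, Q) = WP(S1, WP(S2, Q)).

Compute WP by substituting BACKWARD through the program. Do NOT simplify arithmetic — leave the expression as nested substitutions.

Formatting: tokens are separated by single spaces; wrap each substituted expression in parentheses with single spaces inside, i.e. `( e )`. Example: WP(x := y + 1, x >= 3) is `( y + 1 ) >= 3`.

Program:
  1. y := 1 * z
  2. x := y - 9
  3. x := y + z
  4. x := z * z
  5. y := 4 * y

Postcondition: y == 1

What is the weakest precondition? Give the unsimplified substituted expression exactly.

Answer: ( 4 * ( 1 * z ) ) == 1

Derivation:
post: y == 1
stmt 5: y := 4 * y  -- replace 1 occurrence(s) of y with (4 * y)
  => ( 4 * y ) == 1
stmt 4: x := z * z  -- replace 0 occurrence(s) of x with (z * z)
  => ( 4 * y ) == 1
stmt 3: x := y + z  -- replace 0 occurrence(s) of x with (y + z)
  => ( 4 * y ) == 1
stmt 2: x := y - 9  -- replace 0 occurrence(s) of x with (y - 9)
  => ( 4 * y ) == 1
stmt 1: y := 1 * z  -- replace 1 occurrence(s) of y with (1 * z)
  => ( 4 * ( 1 * z ) ) == 1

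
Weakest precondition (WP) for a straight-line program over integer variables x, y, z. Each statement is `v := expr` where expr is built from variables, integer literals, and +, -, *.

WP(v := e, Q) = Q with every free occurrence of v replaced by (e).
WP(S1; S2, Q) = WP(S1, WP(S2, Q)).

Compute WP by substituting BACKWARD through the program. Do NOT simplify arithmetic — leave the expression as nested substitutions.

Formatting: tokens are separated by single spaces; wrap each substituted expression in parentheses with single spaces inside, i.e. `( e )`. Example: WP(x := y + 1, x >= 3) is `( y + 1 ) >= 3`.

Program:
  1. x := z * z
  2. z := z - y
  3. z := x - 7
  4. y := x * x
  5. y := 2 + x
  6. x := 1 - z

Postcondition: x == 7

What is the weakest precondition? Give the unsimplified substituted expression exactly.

post: x == 7
stmt 6: x := 1 - z  -- replace 1 occurrence(s) of x with (1 - z)
  => ( 1 - z ) == 7
stmt 5: y := 2 + x  -- replace 0 occurrence(s) of y with (2 + x)
  => ( 1 - z ) == 7
stmt 4: y := x * x  -- replace 0 occurrence(s) of y with (x * x)
  => ( 1 - z ) == 7
stmt 3: z := x - 7  -- replace 1 occurrence(s) of z with (x - 7)
  => ( 1 - ( x - 7 ) ) == 7
stmt 2: z := z - y  -- replace 0 occurrence(s) of z with (z - y)
  => ( 1 - ( x - 7 ) ) == 7
stmt 1: x := z * z  -- replace 1 occurrence(s) of x with (z * z)
  => ( 1 - ( ( z * z ) - 7 ) ) == 7

Answer: ( 1 - ( ( z * z ) - 7 ) ) == 7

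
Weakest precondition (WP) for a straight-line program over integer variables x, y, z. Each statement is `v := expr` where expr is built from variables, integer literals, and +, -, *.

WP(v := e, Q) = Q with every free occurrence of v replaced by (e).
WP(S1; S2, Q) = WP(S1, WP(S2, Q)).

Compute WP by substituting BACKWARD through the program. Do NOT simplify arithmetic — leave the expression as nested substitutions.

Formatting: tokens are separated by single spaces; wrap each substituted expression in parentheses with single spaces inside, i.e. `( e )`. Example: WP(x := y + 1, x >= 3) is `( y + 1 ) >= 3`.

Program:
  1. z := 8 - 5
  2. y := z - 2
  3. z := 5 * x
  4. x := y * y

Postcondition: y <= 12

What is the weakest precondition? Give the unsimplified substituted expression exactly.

post: y <= 12
stmt 4: x := y * y  -- replace 0 occurrence(s) of x with (y * y)
  => y <= 12
stmt 3: z := 5 * x  -- replace 0 occurrence(s) of z with (5 * x)
  => y <= 12
stmt 2: y := z - 2  -- replace 1 occurrence(s) of y with (z - 2)
  => ( z - 2 ) <= 12
stmt 1: z := 8 - 5  -- replace 1 occurrence(s) of z with (8 - 5)
  => ( ( 8 - 5 ) - 2 ) <= 12

Answer: ( ( 8 - 5 ) - 2 ) <= 12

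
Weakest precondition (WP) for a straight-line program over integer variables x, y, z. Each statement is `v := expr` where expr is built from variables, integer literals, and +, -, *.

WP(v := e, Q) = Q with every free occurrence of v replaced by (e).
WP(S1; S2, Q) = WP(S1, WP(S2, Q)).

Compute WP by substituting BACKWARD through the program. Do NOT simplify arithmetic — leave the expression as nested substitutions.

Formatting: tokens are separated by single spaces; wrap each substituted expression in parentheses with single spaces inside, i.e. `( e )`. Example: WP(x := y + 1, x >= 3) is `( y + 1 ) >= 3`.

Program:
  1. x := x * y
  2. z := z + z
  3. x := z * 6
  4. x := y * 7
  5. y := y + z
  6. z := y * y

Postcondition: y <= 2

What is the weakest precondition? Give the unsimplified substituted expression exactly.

post: y <= 2
stmt 6: z := y * y  -- replace 0 occurrence(s) of z with (y * y)
  => y <= 2
stmt 5: y := y + z  -- replace 1 occurrence(s) of y with (y + z)
  => ( y + z ) <= 2
stmt 4: x := y * 7  -- replace 0 occurrence(s) of x with (y * 7)
  => ( y + z ) <= 2
stmt 3: x := z * 6  -- replace 0 occurrence(s) of x with (z * 6)
  => ( y + z ) <= 2
stmt 2: z := z + z  -- replace 1 occurrence(s) of z with (z + z)
  => ( y + ( z + z ) ) <= 2
stmt 1: x := x * y  -- replace 0 occurrence(s) of x with (x * y)
  => ( y + ( z + z ) ) <= 2

Answer: ( y + ( z + z ) ) <= 2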